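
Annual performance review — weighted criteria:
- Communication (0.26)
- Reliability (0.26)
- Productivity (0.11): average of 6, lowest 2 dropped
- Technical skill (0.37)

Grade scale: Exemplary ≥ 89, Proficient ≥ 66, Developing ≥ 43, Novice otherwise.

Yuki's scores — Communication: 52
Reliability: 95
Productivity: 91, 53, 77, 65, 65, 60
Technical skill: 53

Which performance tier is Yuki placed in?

Productivity: drop 53, 60 → average of remaining 4 = 298/4 = 74.5
Weighted total:
  Communication 52 × 0.26 = 13.52
  Reliability 95 × 0.26 = 24.7
  Productivity 74.5 × 0.11 = 8.195
  Technical skill 53 × 0.37 = 19.61
Sum = 66.025
66.025 is ≥ 66 and < 89 → Proficient

Proficient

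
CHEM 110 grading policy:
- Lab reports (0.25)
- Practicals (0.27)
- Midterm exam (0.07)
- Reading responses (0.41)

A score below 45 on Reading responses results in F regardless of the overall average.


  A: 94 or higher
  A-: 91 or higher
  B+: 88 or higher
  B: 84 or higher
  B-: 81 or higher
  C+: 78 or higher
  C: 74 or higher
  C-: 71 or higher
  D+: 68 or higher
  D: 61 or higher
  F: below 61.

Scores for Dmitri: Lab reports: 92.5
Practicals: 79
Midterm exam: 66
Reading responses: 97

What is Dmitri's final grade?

Reading responses score 97 ≥ 45: minimum met.
Weighted total:
  Lab reports 92.5 × 0.25 = 23.125
  Practicals 79 × 0.27 = 21.33
  Midterm exam 66 × 0.07 = 4.62
  Reading responses 97 × 0.41 = 39.77
Sum = 88.845
88.845 is ≥ 88 and < 91 → B+

B+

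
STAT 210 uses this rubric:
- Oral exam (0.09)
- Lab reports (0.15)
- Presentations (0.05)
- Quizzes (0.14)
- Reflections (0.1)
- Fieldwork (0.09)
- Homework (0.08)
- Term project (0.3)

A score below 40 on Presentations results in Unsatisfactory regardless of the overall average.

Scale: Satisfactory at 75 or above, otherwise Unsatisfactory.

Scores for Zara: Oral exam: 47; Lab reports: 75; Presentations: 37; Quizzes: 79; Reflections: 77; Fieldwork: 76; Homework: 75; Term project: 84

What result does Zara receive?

Presentations score 37 < 40: minimum not met.
Weighted total:
  Oral exam 47 × 0.09 = 4.23
  Lab reports 75 × 0.15 = 11.25
  Presentations 37 × 0.05 = 1.85
  Quizzes 79 × 0.14 = 11.06
  Reflections 77 × 0.1 = 7.7
  Fieldwork 76 × 0.09 = 6.84
  Homework 75 × 0.08 = 6
  Term project 84 × 0.3 = 25.2
Sum = 74.13
Because the Presentations minimum was not met, the result is Unsatisfactory.

Unsatisfactory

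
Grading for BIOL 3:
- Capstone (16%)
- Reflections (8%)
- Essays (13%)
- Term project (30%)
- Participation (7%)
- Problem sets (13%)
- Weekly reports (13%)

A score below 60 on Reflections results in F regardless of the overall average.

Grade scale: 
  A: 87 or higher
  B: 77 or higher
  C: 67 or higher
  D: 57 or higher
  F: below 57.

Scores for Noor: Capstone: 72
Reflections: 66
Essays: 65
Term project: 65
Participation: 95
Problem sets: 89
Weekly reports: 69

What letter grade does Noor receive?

Reflections score 66 ≥ 60: minimum met.
Weighted total:
  Capstone 72 × 0.16 = 11.52
  Reflections 66 × 0.08 = 5.28
  Essays 65 × 0.13 = 8.45
  Term project 65 × 0.3 = 19.5
  Participation 95 × 0.07 = 6.65
  Problem sets 89 × 0.13 = 11.57
  Weekly reports 69 × 0.13 = 8.97
Sum = 71.94
71.94 is ≥ 67 and < 77 → C

C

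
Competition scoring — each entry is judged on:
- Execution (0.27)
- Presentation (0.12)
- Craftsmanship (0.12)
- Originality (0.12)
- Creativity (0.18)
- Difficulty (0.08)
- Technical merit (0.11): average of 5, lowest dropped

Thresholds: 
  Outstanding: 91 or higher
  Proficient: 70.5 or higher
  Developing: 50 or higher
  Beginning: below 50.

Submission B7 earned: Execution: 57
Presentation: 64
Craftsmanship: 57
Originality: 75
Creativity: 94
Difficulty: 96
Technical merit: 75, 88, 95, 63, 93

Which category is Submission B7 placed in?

Technical merit: drop 63 → average of remaining 4 = 351/4 = 87.75
Weighted total:
  Execution 57 × 0.27 = 15.39
  Presentation 64 × 0.12 = 7.68
  Craftsmanship 57 × 0.12 = 6.84
  Originality 75 × 0.12 = 9
  Creativity 94 × 0.18 = 16.92
  Difficulty 96 × 0.08 = 7.68
  Technical merit 87.75 × 0.11 = 9.6525
Sum = 73.1625
73.1625 is ≥ 70.5 and < 91 → Proficient

Proficient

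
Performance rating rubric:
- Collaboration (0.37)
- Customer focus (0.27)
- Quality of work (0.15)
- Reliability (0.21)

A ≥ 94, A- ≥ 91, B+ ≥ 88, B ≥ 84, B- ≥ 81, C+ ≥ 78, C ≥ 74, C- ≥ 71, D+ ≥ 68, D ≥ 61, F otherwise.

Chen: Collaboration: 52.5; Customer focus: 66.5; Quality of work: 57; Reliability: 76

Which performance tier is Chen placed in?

D

Weighted total:
  Collaboration 52.5 × 0.37 = 19.425
  Customer focus 66.5 × 0.27 = 17.955
  Quality of work 57 × 0.15 = 8.55
  Reliability 76 × 0.21 = 15.96
Sum = 61.89
61.89 is ≥ 61 and < 68 → D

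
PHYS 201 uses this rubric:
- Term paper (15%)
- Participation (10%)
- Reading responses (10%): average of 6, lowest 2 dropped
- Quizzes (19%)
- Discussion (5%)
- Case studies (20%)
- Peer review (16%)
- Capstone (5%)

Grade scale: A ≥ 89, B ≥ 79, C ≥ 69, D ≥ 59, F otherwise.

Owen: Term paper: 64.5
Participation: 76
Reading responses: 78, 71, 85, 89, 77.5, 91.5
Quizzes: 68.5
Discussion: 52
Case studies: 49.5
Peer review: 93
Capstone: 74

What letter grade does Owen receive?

C

Reading responses: drop 71, 77.5 → average of remaining 4 = 343.5/4 = 85.875
Weighted total:
  Term paper 64.5 × 0.15 = 9.675
  Participation 76 × 0.1 = 7.6
  Reading responses 85.875 × 0.1 = 8.5875
  Quizzes 68.5 × 0.19 = 13.015
  Discussion 52 × 0.05 = 2.6
  Case studies 49.5 × 0.2 = 9.9
  Peer review 93 × 0.16 = 14.88
  Capstone 74 × 0.05 = 3.7
Sum = 69.9575
69.9575 is ≥ 69 and < 79 → C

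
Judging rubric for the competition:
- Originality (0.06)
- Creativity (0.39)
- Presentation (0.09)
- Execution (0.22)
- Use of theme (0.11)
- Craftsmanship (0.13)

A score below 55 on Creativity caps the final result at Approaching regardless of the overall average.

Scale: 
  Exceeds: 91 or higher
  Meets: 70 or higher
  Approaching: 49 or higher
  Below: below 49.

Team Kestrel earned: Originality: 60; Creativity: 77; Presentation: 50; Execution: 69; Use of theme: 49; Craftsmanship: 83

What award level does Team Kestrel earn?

Creativity score 77 ≥ 55: minimum met.
Weighted total:
  Originality 60 × 0.06 = 3.6
  Creativity 77 × 0.39 = 30.03
  Presentation 50 × 0.09 = 4.5
  Execution 69 × 0.22 = 15.18
  Use of theme 49 × 0.11 = 5.39
  Craftsmanship 83 × 0.13 = 10.79
Sum = 69.49
69.49 is ≥ 49 and < 70 → Approaching

Approaching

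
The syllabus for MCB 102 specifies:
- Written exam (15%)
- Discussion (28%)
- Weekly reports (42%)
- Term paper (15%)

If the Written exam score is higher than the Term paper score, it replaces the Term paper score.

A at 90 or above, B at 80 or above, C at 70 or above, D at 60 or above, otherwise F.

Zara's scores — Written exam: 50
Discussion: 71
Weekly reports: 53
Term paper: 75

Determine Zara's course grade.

Written exam (50) ≤ Term paper (75), so Term paper stays at 75.
Weighted total:
  Written exam 50 × 0.15 = 7.5
  Discussion 71 × 0.28 = 19.88
  Weekly reports 53 × 0.42 = 22.26
  Term paper 75 × 0.15 = 11.25
Sum = 60.89
60.89 is ≥ 60 and < 70 → D

D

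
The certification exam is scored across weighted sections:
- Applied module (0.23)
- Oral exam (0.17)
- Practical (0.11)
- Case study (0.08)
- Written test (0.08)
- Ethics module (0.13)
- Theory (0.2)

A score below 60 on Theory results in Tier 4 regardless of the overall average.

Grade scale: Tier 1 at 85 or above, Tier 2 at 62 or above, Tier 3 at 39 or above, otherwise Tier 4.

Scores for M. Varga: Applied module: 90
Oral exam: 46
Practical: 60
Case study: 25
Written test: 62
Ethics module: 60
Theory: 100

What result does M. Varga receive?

Tier 2

Theory score 100 ≥ 60: minimum met.
Weighted total:
  Applied module 90 × 0.23 = 20.7
  Oral exam 46 × 0.17 = 7.82
  Practical 60 × 0.11 = 6.6
  Case study 25 × 0.08 = 2
  Written test 62 × 0.08 = 4.96
  Ethics module 60 × 0.13 = 7.8
  Theory 100 × 0.2 = 20
Sum = 69.88
69.88 is ≥ 62 and < 85 → Tier 2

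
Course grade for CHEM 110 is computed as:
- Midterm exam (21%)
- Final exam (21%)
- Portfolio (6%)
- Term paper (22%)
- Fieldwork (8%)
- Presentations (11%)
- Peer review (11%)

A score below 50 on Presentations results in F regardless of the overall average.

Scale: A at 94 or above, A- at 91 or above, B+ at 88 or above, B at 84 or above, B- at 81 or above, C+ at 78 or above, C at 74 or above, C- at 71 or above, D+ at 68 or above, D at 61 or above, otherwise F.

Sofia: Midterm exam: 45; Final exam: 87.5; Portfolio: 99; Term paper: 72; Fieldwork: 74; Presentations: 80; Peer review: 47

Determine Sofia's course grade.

D+

Presentations score 80 ≥ 50: minimum met.
Weighted total:
  Midterm exam 45 × 0.21 = 9.45
  Final exam 87.5 × 0.21 = 18.375
  Portfolio 99 × 0.06 = 5.94
  Term paper 72 × 0.22 = 15.84
  Fieldwork 74 × 0.08 = 5.92
  Presentations 80 × 0.11 = 8.8
  Peer review 47 × 0.11 = 5.17
Sum = 69.495
69.495 is ≥ 68 and < 71 → D+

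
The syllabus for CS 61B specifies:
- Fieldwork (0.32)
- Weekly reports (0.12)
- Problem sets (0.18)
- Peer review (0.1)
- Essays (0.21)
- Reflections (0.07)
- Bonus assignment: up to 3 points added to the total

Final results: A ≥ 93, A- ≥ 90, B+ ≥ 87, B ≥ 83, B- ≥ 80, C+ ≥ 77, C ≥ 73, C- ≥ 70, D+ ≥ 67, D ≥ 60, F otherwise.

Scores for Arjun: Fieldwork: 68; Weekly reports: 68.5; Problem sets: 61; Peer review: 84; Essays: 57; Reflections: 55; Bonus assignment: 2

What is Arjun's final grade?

D+

Weighted total:
  Fieldwork 68 × 0.32 = 21.76
  Weekly reports 68.5 × 0.12 = 8.22
  Problem sets 61 × 0.18 = 10.98
  Peer review 84 × 0.1 = 8.4
  Essays 57 × 0.21 = 11.97
  Reflections 55 × 0.07 = 3.85
Sum = 65.18
Bonus assignment: 65.18 + 2 = 67.18
67.18 is ≥ 67 and < 70 → D+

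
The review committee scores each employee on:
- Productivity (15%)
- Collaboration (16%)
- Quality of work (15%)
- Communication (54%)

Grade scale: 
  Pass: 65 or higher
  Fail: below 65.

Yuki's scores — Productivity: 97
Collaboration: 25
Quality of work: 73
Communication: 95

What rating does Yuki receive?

Weighted total:
  Productivity 97 × 0.15 = 14.55
  Collaboration 25 × 0.16 = 4
  Quality of work 73 × 0.15 = 10.95
  Communication 95 × 0.54 = 51.3
Sum = 80.8
80.8 ≥ 65 → Pass

Pass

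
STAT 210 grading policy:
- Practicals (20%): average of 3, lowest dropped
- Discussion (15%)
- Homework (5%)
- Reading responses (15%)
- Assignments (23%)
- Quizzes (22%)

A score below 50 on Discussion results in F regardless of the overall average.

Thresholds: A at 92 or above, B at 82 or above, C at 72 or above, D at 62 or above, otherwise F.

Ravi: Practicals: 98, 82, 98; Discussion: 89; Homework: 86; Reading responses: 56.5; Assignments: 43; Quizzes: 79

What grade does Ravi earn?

C

Practicals: drop 82 → average of remaining 2 = 196/2 = 98
Discussion score 89 ≥ 50: minimum met.
Weighted total:
  Practicals 98 × 0.2 = 19.6
  Discussion 89 × 0.15 = 13.35
  Homework 86 × 0.05 = 4.3
  Reading responses 56.5 × 0.15 = 8.475
  Assignments 43 × 0.23 = 9.89
  Quizzes 79 × 0.22 = 17.38
Sum = 72.995
72.995 is ≥ 72 and < 82 → C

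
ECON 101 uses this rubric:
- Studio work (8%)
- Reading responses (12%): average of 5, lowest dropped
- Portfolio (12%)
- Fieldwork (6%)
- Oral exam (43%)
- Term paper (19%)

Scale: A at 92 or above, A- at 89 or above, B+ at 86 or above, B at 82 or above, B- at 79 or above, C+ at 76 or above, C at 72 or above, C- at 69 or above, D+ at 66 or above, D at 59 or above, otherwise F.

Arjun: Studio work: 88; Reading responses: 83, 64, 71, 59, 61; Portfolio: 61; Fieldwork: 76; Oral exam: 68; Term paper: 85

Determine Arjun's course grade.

C

Reading responses: drop 59 → average of remaining 4 = 279/4 = 69.75
Weighted total:
  Studio work 88 × 0.08 = 7.04
  Reading responses 69.75 × 0.12 = 8.37
  Portfolio 61 × 0.12 = 7.32
  Fieldwork 76 × 0.06 = 4.56
  Oral exam 68 × 0.43 = 29.24
  Term paper 85 × 0.19 = 16.15
Sum = 72.68
72.68 is ≥ 72 and < 76 → C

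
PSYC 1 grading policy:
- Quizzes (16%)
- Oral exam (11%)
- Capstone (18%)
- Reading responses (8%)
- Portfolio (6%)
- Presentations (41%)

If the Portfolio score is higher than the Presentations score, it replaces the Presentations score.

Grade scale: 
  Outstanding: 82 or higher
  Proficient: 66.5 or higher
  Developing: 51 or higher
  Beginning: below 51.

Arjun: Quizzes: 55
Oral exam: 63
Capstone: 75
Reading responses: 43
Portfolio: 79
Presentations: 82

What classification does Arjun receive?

Portfolio (79) ≤ Presentations (82), so Presentations stays at 82.
Weighted total:
  Quizzes 55 × 0.16 = 8.8
  Oral exam 63 × 0.11 = 6.93
  Capstone 75 × 0.18 = 13.5
  Reading responses 43 × 0.08 = 3.44
  Portfolio 79 × 0.06 = 4.74
  Presentations 82 × 0.41 = 33.62
Sum = 71.03
71.03 is ≥ 66.5 and < 82 → Proficient

Proficient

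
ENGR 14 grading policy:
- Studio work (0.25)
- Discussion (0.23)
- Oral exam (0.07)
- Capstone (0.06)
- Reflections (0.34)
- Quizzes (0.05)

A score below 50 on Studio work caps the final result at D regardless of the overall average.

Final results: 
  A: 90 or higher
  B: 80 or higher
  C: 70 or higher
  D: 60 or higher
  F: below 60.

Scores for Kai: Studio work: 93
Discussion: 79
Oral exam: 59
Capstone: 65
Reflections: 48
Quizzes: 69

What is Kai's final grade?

D

Studio work score 93 ≥ 50: minimum met.
Weighted total:
  Studio work 93 × 0.25 = 23.25
  Discussion 79 × 0.23 = 18.17
  Oral exam 59 × 0.07 = 4.13
  Capstone 65 × 0.06 = 3.9
  Reflections 48 × 0.34 = 16.32
  Quizzes 69 × 0.05 = 3.45
Sum = 69.22
69.22 is ≥ 60 and < 70 → D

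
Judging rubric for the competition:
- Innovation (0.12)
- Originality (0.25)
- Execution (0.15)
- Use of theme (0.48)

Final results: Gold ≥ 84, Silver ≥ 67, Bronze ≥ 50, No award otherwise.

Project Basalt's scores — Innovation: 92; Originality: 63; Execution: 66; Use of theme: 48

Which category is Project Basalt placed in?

Weighted total:
  Innovation 92 × 0.12 = 11.04
  Originality 63 × 0.25 = 15.75
  Execution 66 × 0.15 = 9.9
  Use of theme 48 × 0.48 = 23.04
Sum = 59.73
59.73 is ≥ 50 and < 67 → Bronze

Bronze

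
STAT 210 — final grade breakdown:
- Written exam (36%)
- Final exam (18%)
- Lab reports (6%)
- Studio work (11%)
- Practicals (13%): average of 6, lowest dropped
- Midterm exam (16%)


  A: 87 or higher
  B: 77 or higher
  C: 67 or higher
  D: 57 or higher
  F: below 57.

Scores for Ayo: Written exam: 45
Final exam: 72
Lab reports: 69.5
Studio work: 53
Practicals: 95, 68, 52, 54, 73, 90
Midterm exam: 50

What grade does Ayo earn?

D

Practicals: drop 52 → average of remaining 5 = 380/5 = 76
Weighted total:
  Written exam 45 × 0.36 = 16.2
  Final exam 72 × 0.18 = 12.96
  Lab reports 69.5 × 0.06 = 4.17
  Studio work 53 × 0.11 = 5.83
  Practicals 76 × 0.13 = 9.88
  Midterm exam 50 × 0.16 = 8
Sum = 57.04
57.04 is ≥ 57 and < 67 → D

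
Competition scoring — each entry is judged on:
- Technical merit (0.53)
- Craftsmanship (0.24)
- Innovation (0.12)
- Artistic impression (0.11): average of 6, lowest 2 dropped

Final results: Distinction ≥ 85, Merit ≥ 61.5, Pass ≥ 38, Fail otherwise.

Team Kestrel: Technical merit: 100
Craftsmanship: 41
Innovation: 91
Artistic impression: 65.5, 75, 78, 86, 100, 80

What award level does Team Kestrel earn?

Artistic impression: drop 65.5, 75 → average of remaining 4 = 344/4 = 86
Weighted total:
  Technical merit 100 × 0.53 = 53
  Craftsmanship 41 × 0.24 = 9.84
  Innovation 91 × 0.12 = 10.92
  Artistic impression 86 × 0.11 = 9.46
Sum = 83.22
83.22 is ≥ 61.5 and < 85 → Merit

Merit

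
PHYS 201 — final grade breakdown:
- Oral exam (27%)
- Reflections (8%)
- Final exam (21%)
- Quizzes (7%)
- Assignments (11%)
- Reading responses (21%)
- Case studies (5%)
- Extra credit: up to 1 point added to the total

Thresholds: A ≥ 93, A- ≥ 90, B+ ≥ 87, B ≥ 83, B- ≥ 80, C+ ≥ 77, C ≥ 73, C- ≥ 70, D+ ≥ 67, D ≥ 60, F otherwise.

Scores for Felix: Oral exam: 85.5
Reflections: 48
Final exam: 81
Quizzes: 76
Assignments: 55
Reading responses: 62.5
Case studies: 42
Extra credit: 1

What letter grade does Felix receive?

Weighted total:
  Oral exam 85.5 × 0.27 = 23.085
  Reflections 48 × 0.08 = 3.84
  Final exam 81 × 0.21 = 17.01
  Quizzes 76 × 0.07 = 5.32
  Assignments 55 × 0.11 = 6.05
  Reading responses 62.5 × 0.21 = 13.125
  Case studies 42 × 0.05 = 2.1
Sum = 70.53
Extra credit: 70.53 + 1 = 71.53
71.53 is ≥ 70 and < 73 → C-

C-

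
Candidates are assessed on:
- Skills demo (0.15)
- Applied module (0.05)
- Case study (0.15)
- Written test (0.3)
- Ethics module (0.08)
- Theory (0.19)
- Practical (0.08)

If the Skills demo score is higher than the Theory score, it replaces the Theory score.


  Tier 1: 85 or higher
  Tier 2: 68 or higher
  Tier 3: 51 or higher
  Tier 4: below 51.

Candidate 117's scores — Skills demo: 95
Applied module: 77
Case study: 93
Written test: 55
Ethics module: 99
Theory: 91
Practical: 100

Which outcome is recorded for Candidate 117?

Tier 2

Skills demo (95) > Theory (91), so Theory counts as 95.
Weighted total:
  Skills demo 95 × 0.15 = 14.25
  Applied module 77 × 0.05 = 3.85
  Case study 93 × 0.15 = 13.95
  Written test 55 × 0.3 = 16.5
  Ethics module 99 × 0.08 = 7.92
  Theory 95 × 0.19 = 18.05
  Practical 100 × 0.08 = 8
Sum = 82.52
82.52 is ≥ 68 and < 85 → Tier 2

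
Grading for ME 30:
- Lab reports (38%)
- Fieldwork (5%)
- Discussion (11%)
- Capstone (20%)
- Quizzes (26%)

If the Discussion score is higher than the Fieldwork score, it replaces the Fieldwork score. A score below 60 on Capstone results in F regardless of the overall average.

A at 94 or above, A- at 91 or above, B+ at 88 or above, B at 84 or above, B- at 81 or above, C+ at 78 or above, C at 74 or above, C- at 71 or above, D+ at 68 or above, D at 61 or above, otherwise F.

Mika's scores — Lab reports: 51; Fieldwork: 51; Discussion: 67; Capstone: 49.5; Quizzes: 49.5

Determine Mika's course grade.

F

Discussion (67) > Fieldwork (51), so Fieldwork counts as 67.
Capstone score 49.5 < 60: minimum not met.
Weighted total:
  Lab reports 51 × 0.38 = 19.38
  Fieldwork 67 × 0.05 = 3.35
  Discussion 67 × 0.11 = 7.37
  Capstone 49.5 × 0.2 = 9.9
  Quizzes 49.5 × 0.26 = 12.87
Sum = 52.87
Because the Capstone minimum was not met, the result is F.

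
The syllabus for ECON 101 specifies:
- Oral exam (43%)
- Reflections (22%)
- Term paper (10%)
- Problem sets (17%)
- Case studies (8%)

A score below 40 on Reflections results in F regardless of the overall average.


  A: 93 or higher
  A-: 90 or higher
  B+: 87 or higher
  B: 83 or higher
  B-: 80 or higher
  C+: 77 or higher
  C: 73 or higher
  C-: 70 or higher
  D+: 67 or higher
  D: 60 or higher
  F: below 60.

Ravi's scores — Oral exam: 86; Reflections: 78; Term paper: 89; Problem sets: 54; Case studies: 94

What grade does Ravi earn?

Reflections score 78 ≥ 40: minimum met.
Weighted total:
  Oral exam 86 × 0.43 = 36.98
  Reflections 78 × 0.22 = 17.16
  Term paper 89 × 0.1 = 8.9
  Problem sets 54 × 0.17 = 9.18
  Case studies 94 × 0.08 = 7.52
Sum = 79.74
79.74 is ≥ 77 and < 80 → C+

C+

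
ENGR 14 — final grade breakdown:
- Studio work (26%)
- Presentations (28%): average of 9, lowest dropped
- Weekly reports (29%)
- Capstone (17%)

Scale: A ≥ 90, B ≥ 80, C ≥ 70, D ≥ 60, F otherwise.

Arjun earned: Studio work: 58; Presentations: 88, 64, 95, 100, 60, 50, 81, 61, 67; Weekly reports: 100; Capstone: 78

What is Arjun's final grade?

C

Presentations: drop 50 → average of remaining 8 = 616/8 = 77
Weighted total:
  Studio work 58 × 0.26 = 15.08
  Presentations 77 × 0.28 = 21.56
  Weekly reports 100 × 0.29 = 29
  Capstone 78 × 0.17 = 13.26
Sum = 78.9
78.9 is ≥ 70 and < 80 → C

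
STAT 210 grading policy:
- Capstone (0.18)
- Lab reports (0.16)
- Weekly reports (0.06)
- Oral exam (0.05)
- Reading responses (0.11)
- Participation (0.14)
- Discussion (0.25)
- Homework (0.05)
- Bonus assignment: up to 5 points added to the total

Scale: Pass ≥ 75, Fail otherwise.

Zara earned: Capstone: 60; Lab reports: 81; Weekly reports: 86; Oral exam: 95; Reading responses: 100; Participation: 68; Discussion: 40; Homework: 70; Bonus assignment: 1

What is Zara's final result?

Weighted total:
  Capstone 60 × 0.18 = 10.8
  Lab reports 81 × 0.16 = 12.96
  Weekly reports 86 × 0.06 = 5.16
  Oral exam 95 × 0.05 = 4.75
  Reading responses 100 × 0.11 = 11
  Participation 68 × 0.14 = 9.52
  Discussion 40 × 0.25 = 10
  Homework 70 × 0.05 = 3.5
Sum = 67.69
Bonus assignment: 67.69 + 1 = 68.69
68.69 < 75 → Fail

Fail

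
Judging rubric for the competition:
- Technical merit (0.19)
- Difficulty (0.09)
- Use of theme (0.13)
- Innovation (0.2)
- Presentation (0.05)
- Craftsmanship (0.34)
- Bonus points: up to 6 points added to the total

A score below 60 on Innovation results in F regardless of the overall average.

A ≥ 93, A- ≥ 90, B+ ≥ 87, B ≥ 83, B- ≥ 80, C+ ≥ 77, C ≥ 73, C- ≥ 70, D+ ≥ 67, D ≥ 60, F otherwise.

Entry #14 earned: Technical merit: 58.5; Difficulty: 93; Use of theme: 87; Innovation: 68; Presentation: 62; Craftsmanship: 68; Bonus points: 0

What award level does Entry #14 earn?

Innovation score 68 ≥ 60: minimum met.
Weighted total:
  Technical merit 58.5 × 0.19 = 11.115
  Difficulty 93 × 0.09 = 8.37
  Use of theme 87 × 0.13 = 11.31
  Innovation 68 × 0.2 = 13.6
  Presentation 62 × 0.05 = 3.1
  Craftsmanship 68 × 0.34 = 23.12
Sum = 70.615
Bonus points: 70.615 + 0 = 70.615
70.615 is ≥ 70 and < 73 → C-

C-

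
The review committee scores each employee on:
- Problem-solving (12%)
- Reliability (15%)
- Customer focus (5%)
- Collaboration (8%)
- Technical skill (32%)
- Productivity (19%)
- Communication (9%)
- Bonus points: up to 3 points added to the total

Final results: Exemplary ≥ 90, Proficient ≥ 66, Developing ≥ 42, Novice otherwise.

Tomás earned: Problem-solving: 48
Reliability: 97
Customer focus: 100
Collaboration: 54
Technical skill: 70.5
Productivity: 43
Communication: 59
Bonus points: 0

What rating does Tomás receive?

Weighted total:
  Problem-solving 48 × 0.12 = 5.76
  Reliability 97 × 0.15 = 14.55
  Customer focus 100 × 0.05 = 5
  Collaboration 54 × 0.08 = 4.32
  Technical skill 70.5 × 0.32 = 22.56
  Productivity 43 × 0.19 = 8.17
  Communication 59 × 0.09 = 5.31
Sum = 65.67
Bonus points: 65.67 + 0 = 65.67
65.67 is ≥ 42 and < 66 → Developing

Developing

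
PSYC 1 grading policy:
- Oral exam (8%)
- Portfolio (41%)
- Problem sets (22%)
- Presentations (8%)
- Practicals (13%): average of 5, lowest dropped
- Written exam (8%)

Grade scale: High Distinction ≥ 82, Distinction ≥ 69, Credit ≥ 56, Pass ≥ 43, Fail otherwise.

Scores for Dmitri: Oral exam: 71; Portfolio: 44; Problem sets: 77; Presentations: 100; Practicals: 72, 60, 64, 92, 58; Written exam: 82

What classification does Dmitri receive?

Practicals: drop 58 → average of remaining 4 = 288/4 = 72
Weighted total:
  Oral exam 71 × 0.08 = 5.68
  Portfolio 44 × 0.41 = 18.04
  Problem sets 77 × 0.22 = 16.94
  Presentations 100 × 0.08 = 8
  Practicals 72 × 0.13 = 9.36
  Written exam 82 × 0.08 = 6.56
Sum = 64.58
64.58 is ≥ 56 and < 69 → Credit

Credit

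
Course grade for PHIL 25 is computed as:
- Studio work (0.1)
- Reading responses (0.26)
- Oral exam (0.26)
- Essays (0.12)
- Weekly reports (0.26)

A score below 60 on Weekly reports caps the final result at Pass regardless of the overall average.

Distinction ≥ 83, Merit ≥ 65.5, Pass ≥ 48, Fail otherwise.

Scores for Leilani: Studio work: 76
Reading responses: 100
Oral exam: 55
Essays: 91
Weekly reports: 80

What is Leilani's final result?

Weekly reports score 80 ≥ 60: minimum met.
Weighted total:
  Studio work 76 × 0.1 = 7.6
  Reading responses 100 × 0.26 = 26
  Oral exam 55 × 0.26 = 14.3
  Essays 91 × 0.12 = 10.92
  Weekly reports 80 × 0.26 = 20.8
Sum = 79.62
79.62 is ≥ 65.5 and < 83 → Merit

Merit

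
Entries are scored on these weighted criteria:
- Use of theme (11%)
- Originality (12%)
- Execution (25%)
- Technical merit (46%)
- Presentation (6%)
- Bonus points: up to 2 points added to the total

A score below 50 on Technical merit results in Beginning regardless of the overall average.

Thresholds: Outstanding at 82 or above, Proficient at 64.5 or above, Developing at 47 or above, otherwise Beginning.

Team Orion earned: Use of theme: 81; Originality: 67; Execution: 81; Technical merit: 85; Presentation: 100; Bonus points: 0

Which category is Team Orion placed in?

Outstanding

Technical merit score 85 ≥ 50: minimum met.
Weighted total:
  Use of theme 81 × 0.11 = 8.91
  Originality 67 × 0.12 = 8.04
  Execution 81 × 0.25 = 20.25
  Technical merit 85 × 0.46 = 39.1
  Presentation 100 × 0.06 = 6
Sum = 82.3
Bonus points: 82.3 + 0 = 82.3
82.3 ≥ 82 → Outstanding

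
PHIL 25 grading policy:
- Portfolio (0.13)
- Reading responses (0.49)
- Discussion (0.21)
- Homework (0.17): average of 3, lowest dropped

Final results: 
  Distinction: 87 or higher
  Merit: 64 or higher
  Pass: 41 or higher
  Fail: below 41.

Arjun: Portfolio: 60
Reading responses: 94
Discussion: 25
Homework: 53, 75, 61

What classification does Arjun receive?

Homework: drop 53 → average of remaining 2 = 136/2 = 68
Weighted total:
  Portfolio 60 × 0.13 = 7.8
  Reading responses 94 × 0.49 = 46.06
  Discussion 25 × 0.21 = 5.25
  Homework 68 × 0.17 = 11.56
Sum = 70.67
70.67 is ≥ 64 and < 87 → Merit

Merit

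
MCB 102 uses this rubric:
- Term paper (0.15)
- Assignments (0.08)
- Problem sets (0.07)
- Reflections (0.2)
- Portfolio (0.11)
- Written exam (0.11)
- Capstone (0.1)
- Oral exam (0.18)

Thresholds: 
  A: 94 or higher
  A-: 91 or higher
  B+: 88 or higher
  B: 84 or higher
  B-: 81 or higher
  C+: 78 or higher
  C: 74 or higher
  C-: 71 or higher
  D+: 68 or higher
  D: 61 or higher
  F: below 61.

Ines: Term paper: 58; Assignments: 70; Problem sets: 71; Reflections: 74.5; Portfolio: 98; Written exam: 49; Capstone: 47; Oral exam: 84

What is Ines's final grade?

D+

Weighted total:
  Term paper 58 × 0.15 = 8.7
  Assignments 70 × 0.08 = 5.6
  Problem sets 71 × 0.07 = 4.97
  Reflections 74.5 × 0.2 = 14.9
  Portfolio 98 × 0.11 = 10.78
  Written exam 49 × 0.11 = 5.39
  Capstone 47 × 0.1 = 4.7
  Oral exam 84 × 0.18 = 15.12
Sum = 70.16
70.16 is ≥ 68 and < 71 → D+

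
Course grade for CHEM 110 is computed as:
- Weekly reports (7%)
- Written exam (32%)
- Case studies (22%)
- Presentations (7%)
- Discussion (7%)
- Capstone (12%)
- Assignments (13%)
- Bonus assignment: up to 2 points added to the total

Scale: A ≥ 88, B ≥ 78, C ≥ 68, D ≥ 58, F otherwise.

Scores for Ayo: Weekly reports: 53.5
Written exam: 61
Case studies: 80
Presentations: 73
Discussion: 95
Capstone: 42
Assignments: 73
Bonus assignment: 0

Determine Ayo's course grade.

D

Weighted total:
  Weekly reports 53.5 × 0.07 = 3.745
  Written exam 61 × 0.32 = 19.52
  Case studies 80 × 0.22 = 17.6
  Presentations 73 × 0.07 = 5.11
  Discussion 95 × 0.07 = 6.65
  Capstone 42 × 0.12 = 5.04
  Assignments 73 × 0.13 = 9.49
Sum = 67.155
Bonus assignment: 67.155 + 0 = 67.155
67.155 is ≥ 58 and < 68 → D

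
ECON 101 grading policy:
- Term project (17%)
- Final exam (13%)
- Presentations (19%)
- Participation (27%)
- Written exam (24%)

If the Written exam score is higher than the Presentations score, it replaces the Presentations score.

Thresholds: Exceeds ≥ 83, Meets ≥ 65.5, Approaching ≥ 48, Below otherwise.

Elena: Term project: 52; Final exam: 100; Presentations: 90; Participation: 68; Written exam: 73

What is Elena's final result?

Meets

Written exam (73) ≤ Presentations (90), so Presentations stays at 90.
Weighted total:
  Term project 52 × 0.17 = 8.84
  Final exam 100 × 0.13 = 13
  Presentations 90 × 0.19 = 17.1
  Participation 68 × 0.27 = 18.36
  Written exam 73 × 0.24 = 17.52
Sum = 74.82
74.82 is ≥ 65.5 and < 83 → Meets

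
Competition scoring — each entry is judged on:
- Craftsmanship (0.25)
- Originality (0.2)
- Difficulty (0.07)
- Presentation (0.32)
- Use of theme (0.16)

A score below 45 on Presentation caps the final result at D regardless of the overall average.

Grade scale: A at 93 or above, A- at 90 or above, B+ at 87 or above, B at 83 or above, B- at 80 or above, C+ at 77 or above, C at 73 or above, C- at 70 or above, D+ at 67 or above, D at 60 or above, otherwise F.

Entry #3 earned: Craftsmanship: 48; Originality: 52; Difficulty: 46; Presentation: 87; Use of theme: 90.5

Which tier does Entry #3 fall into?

D+

Presentation score 87 ≥ 45: minimum met.
Weighted total:
  Craftsmanship 48 × 0.25 = 12
  Originality 52 × 0.2 = 10.4
  Difficulty 46 × 0.07 = 3.22
  Presentation 87 × 0.32 = 27.84
  Use of theme 90.5 × 0.16 = 14.48
Sum = 67.94
67.94 is ≥ 67 and < 70 → D+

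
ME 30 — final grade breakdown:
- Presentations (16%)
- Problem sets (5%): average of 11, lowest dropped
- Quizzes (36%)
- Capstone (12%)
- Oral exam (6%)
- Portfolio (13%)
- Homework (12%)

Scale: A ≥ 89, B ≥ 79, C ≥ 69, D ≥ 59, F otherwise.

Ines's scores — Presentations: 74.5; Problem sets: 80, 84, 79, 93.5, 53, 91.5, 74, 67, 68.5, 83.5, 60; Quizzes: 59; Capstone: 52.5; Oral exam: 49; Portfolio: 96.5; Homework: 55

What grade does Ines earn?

D

Problem sets: drop 53 → average of remaining 10 = 781/10 = 78.1
Weighted total:
  Presentations 74.5 × 0.16 = 11.92
  Problem sets 78.1 × 0.05 = 3.905
  Quizzes 59 × 0.36 = 21.24
  Capstone 52.5 × 0.12 = 6.3
  Oral exam 49 × 0.06 = 2.94
  Portfolio 96.5 × 0.13 = 12.545
  Homework 55 × 0.12 = 6.6
Sum = 65.45
65.45 is ≥ 59 and < 69 → D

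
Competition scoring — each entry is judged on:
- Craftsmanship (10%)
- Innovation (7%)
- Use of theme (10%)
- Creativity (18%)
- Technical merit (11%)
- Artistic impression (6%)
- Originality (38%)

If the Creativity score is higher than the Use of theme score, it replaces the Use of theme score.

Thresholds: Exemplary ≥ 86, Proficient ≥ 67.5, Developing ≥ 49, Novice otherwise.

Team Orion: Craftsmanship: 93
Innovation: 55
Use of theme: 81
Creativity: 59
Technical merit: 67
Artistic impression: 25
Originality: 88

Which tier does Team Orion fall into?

Proficient

Creativity (59) ≤ Use of theme (81), so Use of theme stays at 81.
Weighted total:
  Craftsmanship 93 × 0.1 = 9.3
  Innovation 55 × 0.07 = 3.85
  Use of theme 81 × 0.1 = 8.1
  Creativity 59 × 0.18 = 10.62
  Technical merit 67 × 0.11 = 7.37
  Artistic impression 25 × 0.06 = 1.5
  Originality 88 × 0.38 = 33.44
Sum = 74.18
74.18 is ≥ 67.5 and < 86 → Proficient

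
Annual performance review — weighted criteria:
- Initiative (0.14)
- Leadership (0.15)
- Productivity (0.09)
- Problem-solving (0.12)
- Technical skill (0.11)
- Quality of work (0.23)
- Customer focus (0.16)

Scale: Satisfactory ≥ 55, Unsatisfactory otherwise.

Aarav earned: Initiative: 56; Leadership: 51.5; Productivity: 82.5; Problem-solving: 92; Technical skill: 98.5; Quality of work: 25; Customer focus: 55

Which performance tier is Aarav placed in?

Satisfactory

Weighted total:
  Initiative 56 × 0.14 = 7.84
  Leadership 51.5 × 0.15 = 7.725
  Productivity 82.5 × 0.09 = 7.425
  Problem-solving 92 × 0.12 = 11.04
  Technical skill 98.5 × 0.11 = 10.835
  Quality of work 25 × 0.23 = 5.75
  Customer focus 55 × 0.16 = 8.8
Sum = 59.415
59.415 ≥ 55 → Satisfactory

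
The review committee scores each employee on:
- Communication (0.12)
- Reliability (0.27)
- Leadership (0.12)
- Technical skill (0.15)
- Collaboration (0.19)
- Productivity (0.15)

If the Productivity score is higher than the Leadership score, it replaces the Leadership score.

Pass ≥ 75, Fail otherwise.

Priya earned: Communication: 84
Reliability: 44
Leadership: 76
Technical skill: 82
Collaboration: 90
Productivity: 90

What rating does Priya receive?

Productivity (90) > Leadership (76), so Leadership counts as 90.
Weighted total:
  Communication 84 × 0.12 = 10.08
  Reliability 44 × 0.27 = 11.88
  Leadership 90 × 0.12 = 10.8
  Technical skill 82 × 0.15 = 12.3
  Collaboration 90 × 0.19 = 17.1
  Productivity 90 × 0.15 = 13.5
Sum = 75.66
75.66 ≥ 75 → Pass

Pass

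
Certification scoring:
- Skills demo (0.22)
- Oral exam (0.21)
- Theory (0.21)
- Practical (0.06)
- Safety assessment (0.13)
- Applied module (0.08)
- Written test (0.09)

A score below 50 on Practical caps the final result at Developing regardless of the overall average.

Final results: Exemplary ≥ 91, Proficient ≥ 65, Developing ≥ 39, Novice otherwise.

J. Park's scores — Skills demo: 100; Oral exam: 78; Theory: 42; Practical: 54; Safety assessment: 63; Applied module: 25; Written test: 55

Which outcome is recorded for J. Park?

Proficient

Practical score 54 ≥ 50: minimum met.
Weighted total:
  Skills demo 100 × 0.22 = 22
  Oral exam 78 × 0.21 = 16.38
  Theory 42 × 0.21 = 8.82
  Practical 54 × 0.06 = 3.24
  Safety assessment 63 × 0.13 = 8.19
  Applied module 25 × 0.08 = 2
  Written test 55 × 0.09 = 4.95
Sum = 65.58
65.58 is ≥ 65 and < 91 → Proficient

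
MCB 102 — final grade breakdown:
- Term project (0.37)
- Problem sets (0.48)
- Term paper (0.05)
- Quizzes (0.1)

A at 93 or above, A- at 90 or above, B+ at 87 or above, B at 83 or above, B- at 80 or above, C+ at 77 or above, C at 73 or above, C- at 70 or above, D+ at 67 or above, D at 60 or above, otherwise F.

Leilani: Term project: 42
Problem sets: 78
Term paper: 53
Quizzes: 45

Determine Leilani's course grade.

D

Weighted total:
  Term project 42 × 0.37 = 15.54
  Problem sets 78 × 0.48 = 37.44
  Term paper 53 × 0.05 = 2.65
  Quizzes 45 × 0.1 = 4.5
Sum = 60.13
60.13 is ≥ 60 and < 67 → D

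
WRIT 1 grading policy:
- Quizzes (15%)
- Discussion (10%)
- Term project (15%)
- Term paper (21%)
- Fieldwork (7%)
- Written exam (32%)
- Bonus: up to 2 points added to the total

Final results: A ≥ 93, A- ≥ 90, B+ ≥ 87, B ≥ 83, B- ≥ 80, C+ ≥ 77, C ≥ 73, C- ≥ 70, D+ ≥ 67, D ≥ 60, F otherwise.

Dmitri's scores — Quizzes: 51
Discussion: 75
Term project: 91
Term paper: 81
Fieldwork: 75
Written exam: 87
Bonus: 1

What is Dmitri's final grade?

Weighted total:
  Quizzes 51 × 0.15 = 7.65
  Discussion 75 × 0.1 = 7.5
  Term project 91 × 0.15 = 13.65
  Term paper 81 × 0.21 = 17.01
  Fieldwork 75 × 0.07 = 5.25
  Written exam 87 × 0.32 = 27.84
Sum = 78.9
Bonus: 78.9 + 1 = 79.9
79.9 is ≥ 77 and < 80 → C+

C+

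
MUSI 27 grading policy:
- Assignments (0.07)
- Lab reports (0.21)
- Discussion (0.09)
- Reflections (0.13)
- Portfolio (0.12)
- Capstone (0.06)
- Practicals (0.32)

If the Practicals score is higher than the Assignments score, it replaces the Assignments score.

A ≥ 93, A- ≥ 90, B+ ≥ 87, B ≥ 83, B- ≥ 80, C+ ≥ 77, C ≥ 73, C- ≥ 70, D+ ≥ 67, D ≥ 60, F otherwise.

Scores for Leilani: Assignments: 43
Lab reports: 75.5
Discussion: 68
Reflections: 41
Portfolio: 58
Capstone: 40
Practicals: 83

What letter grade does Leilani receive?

D+

Practicals (83) > Assignments (43), so Assignments counts as 83.
Weighted total:
  Assignments 83 × 0.07 = 5.81
  Lab reports 75.5 × 0.21 = 15.855
  Discussion 68 × 0.09 = 6.12
  Reflections 41 × 0.13 = 5.33
  Portfolio 58 × 0.12 = 6.96
  Capstone 40 × 0.06 = 2.4
  Practicals 83 × 0.32 = 26.56
Sum = 69.035
69.035 is ≥ 67 and < 70 → D+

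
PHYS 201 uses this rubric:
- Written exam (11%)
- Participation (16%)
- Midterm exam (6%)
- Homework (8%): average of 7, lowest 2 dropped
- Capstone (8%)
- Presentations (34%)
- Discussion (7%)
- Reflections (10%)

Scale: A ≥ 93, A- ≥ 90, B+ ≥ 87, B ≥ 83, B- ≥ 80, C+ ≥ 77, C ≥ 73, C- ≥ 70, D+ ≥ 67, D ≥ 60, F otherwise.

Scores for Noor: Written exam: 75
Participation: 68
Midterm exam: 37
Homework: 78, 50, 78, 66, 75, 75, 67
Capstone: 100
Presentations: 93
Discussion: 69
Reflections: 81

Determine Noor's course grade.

C+

Homework: drop 50, 66 → average of remaining 5 = 373/5 = 74.6
Weighted total:
  Written exam 75 × 0.11 = 8.25
  Participation 68 × 0.16 = 10.88
  Midterm exam 37 × 0.06 = 2.22
  Homework 74.6 × 0.08 = 5.968
  Capstone 100 × 0.08 = 8
  Presentations 93 × 0.34 = 31.62
  Discussion 69 × 0.07 = 4.83
  Reflections 81 × 0.1 = 8.1
Sum = 79.868
79.868 is ≥ 77 and < 80 → C+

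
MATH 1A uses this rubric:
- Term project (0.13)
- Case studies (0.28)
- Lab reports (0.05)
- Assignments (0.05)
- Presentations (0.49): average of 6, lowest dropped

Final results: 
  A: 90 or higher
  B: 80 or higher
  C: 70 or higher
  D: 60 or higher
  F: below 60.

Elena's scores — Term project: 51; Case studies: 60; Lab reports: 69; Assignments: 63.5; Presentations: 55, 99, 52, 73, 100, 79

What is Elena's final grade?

Presentations: drop 52 → average of remaining 5 = 406/5 = 81.2
Weighted total:
  Term project 51 × 0.13 = 6.63
  Case studies 60 × 0.28 = 16.8
  Lab reports 69 × 0.05 = 3.45
  Assignments 63.5 × 0.05 = 3.175
  Presentations 81.2 × 0.49 = 39.788
Sum = 69.843
69.843 is ≥ 60 and < 70 → D

D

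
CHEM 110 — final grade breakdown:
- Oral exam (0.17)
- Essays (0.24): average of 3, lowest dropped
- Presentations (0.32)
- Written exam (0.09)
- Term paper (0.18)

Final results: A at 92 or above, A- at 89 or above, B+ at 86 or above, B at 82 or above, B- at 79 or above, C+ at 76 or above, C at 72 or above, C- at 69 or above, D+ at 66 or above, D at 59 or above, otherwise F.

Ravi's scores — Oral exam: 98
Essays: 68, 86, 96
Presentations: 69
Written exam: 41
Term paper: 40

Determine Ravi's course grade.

Essays: drop 68 → average of remaining 2 = 182/2 = 91
Weighted total:
  Oral exam 98 × 0.17 = 16.66
  Essays 91 × 0.24 = 21.84
  Presentations 69 × 0.32 = 22.08
  Written exam 41 × 0.09 = 3.69
  Term paper 40 × 0.18 = 7.2
Sum = 71.47
71.47 is ≥ 69 and < 72 → C-

C-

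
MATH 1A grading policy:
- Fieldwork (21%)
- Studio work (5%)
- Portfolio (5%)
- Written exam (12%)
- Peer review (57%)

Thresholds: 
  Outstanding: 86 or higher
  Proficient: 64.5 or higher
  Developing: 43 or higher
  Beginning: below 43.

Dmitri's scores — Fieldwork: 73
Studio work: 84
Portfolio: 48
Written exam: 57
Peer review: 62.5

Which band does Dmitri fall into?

Weighted total:
  Fieldwork 73 × 0.21 = 15.33
  Studio work 84 × 0.05 = 4.2
  Portfolio 48 × 0.05 = 2.4
  Written exam 57 × 0.12 = 6.84
  Peer review 62.5 × 0.57 = 35.625
Sum = 64.395
64.395 is ≥ 43 and < 64.5 → Developing

Developing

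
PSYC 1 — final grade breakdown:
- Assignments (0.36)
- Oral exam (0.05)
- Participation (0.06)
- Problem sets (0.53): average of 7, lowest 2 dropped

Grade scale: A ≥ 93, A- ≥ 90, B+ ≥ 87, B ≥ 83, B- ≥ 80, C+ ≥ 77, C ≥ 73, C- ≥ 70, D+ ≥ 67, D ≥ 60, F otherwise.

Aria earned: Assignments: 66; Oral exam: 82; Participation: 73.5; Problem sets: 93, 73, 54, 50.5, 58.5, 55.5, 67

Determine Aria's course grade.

D+

Problem sets: drop 50.5, 54 → average of remaining 5 = 347/5 = 69.4
Weighted total:
  Assignments 66 × 0.36 = 23.76
  Oral exam 82 × 0.05 = 4.1
  Participation 73.5 × 0.06 = 4.41
  Problem sets 69.4 × 0.53 = 36.782
Sum = 69.052
69.052 is ≥ 67 and < 70 → D+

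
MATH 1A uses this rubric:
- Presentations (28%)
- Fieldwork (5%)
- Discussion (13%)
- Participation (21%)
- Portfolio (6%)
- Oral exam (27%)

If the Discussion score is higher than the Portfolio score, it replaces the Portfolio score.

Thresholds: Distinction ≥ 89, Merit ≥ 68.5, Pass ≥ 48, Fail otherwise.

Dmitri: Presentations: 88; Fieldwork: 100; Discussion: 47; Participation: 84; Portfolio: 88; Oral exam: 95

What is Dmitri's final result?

Merit

Discussion (47) ≤ Portfolio (88), so Portfolio stays at 88.
Weighted total:
  Presentations 88 × 0.28 = 24.64
  Fieldwork 100 × 0.05 = 5
  Discussion 47 × 0.13 = 6.11
  Participation 84 × 0.21 = 17.64
  Portfolio 88 × 0.06 = 5.28
  Oral exam 95 × 0.27 = 25.65
Sum = 84.32
84.32 is ≥ 68.5 and < 89 → Merit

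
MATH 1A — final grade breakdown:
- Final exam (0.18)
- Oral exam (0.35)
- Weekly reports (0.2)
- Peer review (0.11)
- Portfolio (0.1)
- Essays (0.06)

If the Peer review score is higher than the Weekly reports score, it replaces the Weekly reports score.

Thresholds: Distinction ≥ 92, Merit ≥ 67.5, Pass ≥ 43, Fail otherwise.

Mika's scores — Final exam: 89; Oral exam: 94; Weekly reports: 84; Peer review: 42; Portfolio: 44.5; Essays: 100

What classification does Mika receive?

Peer review (42) ≤ Weekly reports (84), so Weekly reports stays at 84.
Weighted total:
  Final exam 89 × 0.18 = 16.02
  Oral exam 94 × 0.35 = 32.9
  Weekly reports 84 × 0.2 = 16.8
  Peer review 42 × 0.11 = 4.62
  Portfolio 44.5 × 0.1 = 4.45
  Essays 100 × 0.06 = 6
Sum = 80.79
80.79 is ≥ 67.5 and < 92 → Merit

Merit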